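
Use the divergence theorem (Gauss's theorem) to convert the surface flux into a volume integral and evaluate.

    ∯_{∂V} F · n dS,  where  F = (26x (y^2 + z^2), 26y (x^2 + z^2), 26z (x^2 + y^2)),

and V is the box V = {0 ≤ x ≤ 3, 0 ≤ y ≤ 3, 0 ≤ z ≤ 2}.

By the divergence theorem,

    ∯_{∂V} F · n dS = ∭_V (∇ · F) dV.

Compute the divergence:
    ∇ · F = ∂F_x/∂x + ∂F_y/∂y + ∂F_z/∂z = 26y^2 + 26z^2 + 26x^2 + 26z^2 + 26x^2 + 26y^2 = 52x^2 + 52y^2 + 52z^2.

V is a rectangular box, so dV = dx dy dz with 0 ≤ x ≤ 3, 0 ≤ y ≤ 3, 0 ≤ z ≤ 2.

Integrate (52x^2 + 52y^2 + 52z^2) over V as an iterated integral:

    ∭_V (∇·F) dV = ∫_0^{3} ∫_0^{3} ∫_0^{2} (52x^2 + 52y^2 + 52z^2) dz dy dx.

Inner (z from 0 to 2): 104x^2 + 104y^2 + 416/3.
Middle (y from 0 to 3): 312x^2 + 1352.
Outer (x from 0 to 3): 6864.

Therefore ∯_{∂V} F · n dS = 6864.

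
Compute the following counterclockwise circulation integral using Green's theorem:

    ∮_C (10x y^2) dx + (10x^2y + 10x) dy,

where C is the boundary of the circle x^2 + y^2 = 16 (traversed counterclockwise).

Green's theorem converts the closed line integral into a double integral over the enclosed region D:

    ∮_C P dx + Q dy = ∬_D (∂Q/∂x - ∂P/∂y) dA.

Here P = 10x y^2, Q = 10x^2y + 10x, so

    ∂Q/∂x = 20x y + 10,    ∂P/∂y = 20x y,
    ∂Q/∂x - ∂P/∂y = 10.

D is the region x^2 + y^2 ≤ 16. Evaluating the double integral:

In polar coordinates (x = r cos θ, y = r sin θ, dA = r dr dθ) the integrand becomes 10, so

    ∬_D (10) dA = ∫_0^{2π} ∫_0^{4} (10) · r dr dθ.

Inner (r from 0 to 4): 80.
Outer (θ from 0 to 2π): 160π.

Therefore ∮_C P dx + Q dy = 160π.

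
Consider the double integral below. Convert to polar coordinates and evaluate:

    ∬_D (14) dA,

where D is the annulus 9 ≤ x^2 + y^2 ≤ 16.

The region D is 3 ≤ r ≤ 4, 0 ≤ θ ≤ 2π in polar coordinates, where x = r cos(θ), y = r sin(θ), and dA = r dr dθ.

Under the substitution, the integrand becomes 14, so

    ∬_D (14) dA = ∫_{0}^{2π} ∫_{3}^{4} (14) · r dr dθ.

Inner integral (in r): ∫_{3}^{4} (14) · r dr = 49.

Outer integral (in θ): ∫_{0}^{2π} (49) dθ = 98π.

Therefore ∬_D (14) dA = 98π.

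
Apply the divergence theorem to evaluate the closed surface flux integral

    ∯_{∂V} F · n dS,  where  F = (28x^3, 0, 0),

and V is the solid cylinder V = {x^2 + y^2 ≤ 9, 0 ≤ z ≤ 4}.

By the divergence theorem,

    ∯_{∂V} F · n dS = ∭_V (∇ · F) dV.

Compute the divergence:
    ∇ · F = ∂F_x/∂x + ∂F_y/∂y + ∂F_z/∂z = 84x^2 + 0 + 0 = 84x^2.

In cylindrical coordinates, x = r cos(θ), y = r sin(θ), z = z, dV = r dr dθ dz, with 0 ≤ r ≤ 3, 0 ≤ θ ≤ 2π, 0 ≤ z ≤ 4.

The integrand, after substitution and multiplying by the volume element, becomes (84r^2cos(θ)^2) · r, so

    ∭_V (∇·F) dV = ∫_0^{2π} ∫_0^{3} ∫_0^{4} (84r^2cos(θ)^2) · r dz dr dθ.

Inner (z from 0 to 4): 336r^3cos(θ)^2.
Middle (r from 0 to 3): 6804cos(θ)^2.
Outer (θ from 0 to 2π): 6804π.

Therefore ∯_{∂V} F · n dS = 6804π.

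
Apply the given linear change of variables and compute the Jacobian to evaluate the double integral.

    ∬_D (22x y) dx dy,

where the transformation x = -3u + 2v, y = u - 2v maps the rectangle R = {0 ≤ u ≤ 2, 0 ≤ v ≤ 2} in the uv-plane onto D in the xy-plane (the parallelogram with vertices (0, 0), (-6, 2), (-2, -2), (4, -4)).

Compute the Jacobian determinant of (x, y) with respect to (u, v):

    ∂(x,y)/∂(u,v) = | -3  2 | = (-3)(-2) - (2)(1) = 4.
                   | 1  -2 |

Its absolute value is |J| = 4 (the area scaling factor).

Substituting x = -3u + 2v, y = u - 2v into the integrand,

    22x y → -66u^2 + 176u v - 88v^2,

so the integral becomes

    ∬_R (-66u^2 + 176u v - 88v^2) · |J| du dv = ∫_0^2 ∫_0^2 (-264u^2 + 704u v - 352v^2) dv du.

Inner (v): -528u^2 + 1408u - 2816/3.
Outer (u): -1408/3.

Therefore ∬_D (22x y) dx dy = -1408/3.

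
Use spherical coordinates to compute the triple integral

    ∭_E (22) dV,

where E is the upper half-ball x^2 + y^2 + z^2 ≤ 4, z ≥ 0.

In spherical coordinates, x = ρ sin(φ) cos(θ), y = ρ sin(φ) sin(θ), z = ρ cos(φ), and dV = ρ^2 sin(φ) dρ dφ dθ.

The integrand becomes 22, so

    ∭_E (22) dV = ∫_{0}^{2π} ∫_{0}^{π/2} ∫_{0}^{2} (22) · ρ^2 sin(φ) dρ dφ dθ.

Inner (ρ): 176sin(φ)/3.
Middle (φ): 176/3.
Outer (θ): 352π/3.

Therefore the triple integral equals 352π/3.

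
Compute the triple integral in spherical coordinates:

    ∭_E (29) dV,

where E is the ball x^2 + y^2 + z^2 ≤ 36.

In spherical coordinates, x = ρ sin(φ) cos(θ), y = ρ sin(φ) sin(θ), z = ρ cos(φ), and dV = ρ^2 sin(φ) dρ dφ dθ.

The integrand becomes 29, so

    ∭_E (29) dV = ∫_{0}^{2π} ∫_{0}^{π} ∫_{0}^{6} (29) · ρ^2 sin(φ) dρ dφ dθ.

Inner (ρ): 2088sin(φ).
Middle (φ): 4176.
Outer (θ): 8352π.

Therefore the triple integral equals 8352π.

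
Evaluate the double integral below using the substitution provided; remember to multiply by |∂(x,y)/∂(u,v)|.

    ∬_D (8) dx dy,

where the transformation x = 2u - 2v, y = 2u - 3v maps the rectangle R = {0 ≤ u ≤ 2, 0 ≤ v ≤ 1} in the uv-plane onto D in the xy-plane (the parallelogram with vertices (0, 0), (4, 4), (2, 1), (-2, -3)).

Compute the Jacobian determinant of (x, y) with respect to (u, v):

    ∂(x,y)/∂(u,v) = | 2  -2 | = (2)(-3) - (-2)(2) = -2.
                   | 2  -3 |

Its absolute value is |J| = 2 (the area scaling factor).

Substituting x = 2u - 2v, y = 2u - 3v into the integrand,

    8 → 8,

so the integral becomes

    ∬_R (8) · |J| du dv = ∫_0^2 ∫_0^1 (16) dv du.

Inner (v): 16.
Outer (u): 32.

Therefore ∬_D (8) dx dy = 32.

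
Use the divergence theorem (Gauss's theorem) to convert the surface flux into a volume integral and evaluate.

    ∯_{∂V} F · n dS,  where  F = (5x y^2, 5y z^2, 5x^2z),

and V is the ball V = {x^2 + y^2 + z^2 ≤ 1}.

By the divergence theorem,

    ∯_{∂V} F · n dS = ∭_V (∇ · F) dV.

Compute the divergence:
    ∇ · F = ∂F_x/∂x + ∂F_y/∂y + ∂F_z/∂z = 5y^2 + 5z^2 + 5x^2 = 5x^2 + 5y^2 + 5z^2.

In spherical coordinates, x = ρ sin(φ) cos(θ), y = ρ sin(φ) sin(θ), z = ρ cos(φ), dV = ρ^2 sin(φ) dρ dφ dθ, with 0 ≤ ρ ≤ 1, 0 ≤ φ ≤ π, 0 ≤ θ ≤ 2π.

The integrand, after substitution and multiplying by the volume element, becomes (5ρ^2) · ρ^2 sin(φ), so

    ∭_V (∇·F) dV = ∫_0^{2π} ∫_0^{π} ∫_0^{1} (5ρ^2) · ρ^2 sin(φ) dρ dφ dθ.

Inner (ρ from 0 to 1): sin(φ).
Middle (φ from 0 to π): 2.
Outer (θ from 0 to 2π): 4π.

Therefore ∯_{∂V} F · n dS = 4π.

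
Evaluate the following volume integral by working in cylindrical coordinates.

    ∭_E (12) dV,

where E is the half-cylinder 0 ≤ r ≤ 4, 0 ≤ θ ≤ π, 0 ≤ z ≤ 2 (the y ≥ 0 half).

In cylindrical coordinates, x = r cos(θ), y = r sin(θ), z = z, and dV = r dr dθ dz.

The integrand becomes 12, so

    ∭_E (12) dV = ∫_{0}^{π} ∫_{0}^{4} ∫_{0}^{2} (12) · r dz dr dθ.

Inner (z): 24r.
Middle (r from 0 to 4): 192.
Outer (θ): 192π.

Therefore the triple integral equals 192π.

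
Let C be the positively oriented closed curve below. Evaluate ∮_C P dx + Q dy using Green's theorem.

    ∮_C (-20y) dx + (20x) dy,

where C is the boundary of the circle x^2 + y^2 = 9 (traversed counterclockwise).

Green's theorem converts the closed line integral into a double integral over the enclosed region D:

    ∮_C P dx + Q dy = ∬_D (∂Q/∂x - ∂P/∂y) dA.

Here P = -20y, Q = 20x, so

    ∂Q/∂x = 20,    ∂P/∂y = -20,
    ∂Q/∂x - ∂P/∂y = 40.

D is the region x^2 + y^2 ≤ 9. Evaluating the double integral:

In polar coordinates (x = r cos θ, y = r sin θ, dA = r dr dθ) the integrand becomes 40, so

    ∬_D (40) dA = ∫_0^{2π} ∫_0^{3} (40) · r dr dθ.

Inner (r from 0 to 3): 180.
Outer (θ from 0 to 2π): 360π.

Therefore ∮_C P dx + Q dy = 360π.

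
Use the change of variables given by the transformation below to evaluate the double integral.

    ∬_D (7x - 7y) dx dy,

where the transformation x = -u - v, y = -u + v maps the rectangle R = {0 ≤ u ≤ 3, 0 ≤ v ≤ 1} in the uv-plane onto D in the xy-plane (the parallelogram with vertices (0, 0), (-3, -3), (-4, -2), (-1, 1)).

Compute the Jacobian determinant of (x, y) with respect to (u, v):

    ∂(x,y)/∂(u,v) = | -1  -1 | = (-1)(1) - (-1)(-1) = -2.
                   | -1  1 |

Its absolute value is |J| = 2 (the area scaling factor).

Substituting x = -u - v, y = -u + v into the integrand,

    7x - 7y → -14v,

so the integral becomes

    ∬_R (-14v) · |J| du dv = ∫_0^3 ∫_0^1 (-28v) dv du.

Inner (v): -14.
Outer (u): -42.

Therefore ∬_D (7x - 7y) dx dy = -42.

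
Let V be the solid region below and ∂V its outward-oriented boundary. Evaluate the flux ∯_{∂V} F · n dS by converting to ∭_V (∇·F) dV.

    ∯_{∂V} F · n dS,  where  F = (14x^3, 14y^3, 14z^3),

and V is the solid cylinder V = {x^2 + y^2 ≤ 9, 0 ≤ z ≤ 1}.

By the divergence theorem,

    ∯_{∂V} F · n dS = ∭_V (∇ · F) dV.

Compute the divergence:
    ∇ · F = ∂F_x/∂x + ∂F_y/∂y + ∂F_z/∂z = 42x^2 + 42y^2 + 42z^2.

In cylindrical coordinates, x = r cos(θ), y = r sin(θ), z = z, dV = r dr dθ dz, with 0 ≤ r ≤ 3, 0 ≤ θ ≤ 2π, 0 ≤ z ≤ 1.

The integrand, after substitution and multiplying by the volume element, becomes (42r^2 + 42z^2) · r, so

    ∭_V (∇·F) dV = ∫_0^{2π} ∫_0^{3} ∫_0^{1} (42r^2 + 42z^2) · r dz dr dθ.

Inner (z from 0 to 1): 42r^3 + 14r.
Middle (r from 0 to 3): 1827/2.
Outer (θ from 0 to 2π): 1827π.

Therefore ∯_{∂V} F · n dS = 1827π.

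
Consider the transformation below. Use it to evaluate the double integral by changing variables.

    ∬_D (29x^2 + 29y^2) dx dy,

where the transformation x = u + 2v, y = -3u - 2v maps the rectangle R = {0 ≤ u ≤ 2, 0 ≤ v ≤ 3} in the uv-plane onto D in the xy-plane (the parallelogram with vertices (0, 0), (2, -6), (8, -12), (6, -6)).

Compute the Jacobian determinant of (x, y) with respect to (u, v):

    ∂(x,y)/∂(u,v) = | 1  2 | = (1)(-2) - (2)(-3) = 4.
                   | -3  -2 |

Its absolute value is |J| = 4 (the area scaling factor).

Substituting x = u + 2v, y = -3u - 2v into the integrand,

    29x^2 + 29y^2 → 290u^2 + 464u v + 232v^2,

so the integral becomes

    ∬_R (290u^2 + 464u v + 232v^2) · |J| du dv = ∫_0^2 ∫_0^3 (1160u^2 + 1856u v + 928v^2) dv du.

Inner (v): 3480u^2 + 8352u + 8352.
Outer (u): 42688.

Therefore ∬_D (29x^2 + 29y^2) dx dy = 42688.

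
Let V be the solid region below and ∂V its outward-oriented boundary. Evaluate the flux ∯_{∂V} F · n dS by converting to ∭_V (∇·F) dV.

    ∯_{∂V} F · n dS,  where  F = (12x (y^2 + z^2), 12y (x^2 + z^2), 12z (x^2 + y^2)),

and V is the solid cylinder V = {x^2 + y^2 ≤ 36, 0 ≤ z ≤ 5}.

By the divergence theorem,

    ∯_{∂V} F · n dS = ∭_V (∇ · F) dV.

Compute the divergence:
    ∇ · F = ∂F_x/∂x + ∂F_y/∂y + ∂F_z/∂z = 12y^2 + 12z^2 + 12x^2 + 12z^2 + 12x^2 + 12y^2 = 24x^2 + 24y^2 + 24z^2.

In cylindrical coordinates, x = r cos(θ), y = r sin(θ), z = z, dV = r dr dθ dz, with 0 ≤ r ≤ 6, 0 ≤ θ ≤ 2π, 0 ≤ z ≤ 5.

The integrand, after substitution and multiplying by the volume element, becomes (24r^2 + 24z^2) · r, so

    ∭_V (∇·F) dV = ∫_0^{2π} ∫_0^{6} ∫_0^{5} (24r^2 + 24z^2) · r dz dr dθ.

Inner (z from 0 to 5): 120r^3 + 1000r.
Middle (r from 0 to 6): 56880.
Outer (θ from 0 to 2π): 113760π.

Therefore ∯_{∂V} F · n dS = 113760π.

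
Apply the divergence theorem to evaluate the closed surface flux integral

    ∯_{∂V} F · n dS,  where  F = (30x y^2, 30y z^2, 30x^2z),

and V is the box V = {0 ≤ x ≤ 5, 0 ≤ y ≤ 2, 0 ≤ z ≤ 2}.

By the divergence theorem,

    ∯_{∂V} F · n dS = ∭_V (∇ · F) dV.

Compute the divergence:
    ∇ · F = ∂F_x/∂x + ∂F_y/∂y + ∂F_z/∂z = 30y^2 + 30z^2 + 30x^2 = 30x^2 + 30y^2 + 30z^2.

V is a rectangular box, so dV = dx dy dz with 0 ≤ x ≤ 5, 0 ≤ y ≤ 2, 0 ≤ z ≤ 2.

Integrate (30x^2 + 30y^2 + 30z^2) over V as an iterated integral:

    ∭_V (∇·F) dV = ∫_0^{5} ∫_0^{2} ∫_0^{2} (30x^2 + 30y^2 + 30z^2) dz dy dx.

Inner (z from 0 to 2): 60x^2 + 60y^2 + 80.
Middle (y from 0 to 2): 120x^2 + 320.
Outer (x from 0 to 5): 6600.

Therefore ∯_{∂V} F · n dS = 6600.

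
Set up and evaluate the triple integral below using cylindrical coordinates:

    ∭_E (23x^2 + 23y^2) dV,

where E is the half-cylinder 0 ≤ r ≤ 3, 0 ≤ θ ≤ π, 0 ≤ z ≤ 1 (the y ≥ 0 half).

In cylindrical coordinates, x = r cos(θ), y = r sin(θ), z = z, and dV = r dr dθ dz.

The integrand becomes 23r^2, so

    ∭_E (23x^2 + 23y^2) dV = ∫_{0}^{π} ∫_{0}^{3} ∫_{0}^{1} (23r^2) · r dz dr dθ.

Inner (z): 23r^3.
Middle (r from 0 to 3): 1863/4.
Outer (θ): 1863π/4.

Therefore the triple integral equals 1863π/4.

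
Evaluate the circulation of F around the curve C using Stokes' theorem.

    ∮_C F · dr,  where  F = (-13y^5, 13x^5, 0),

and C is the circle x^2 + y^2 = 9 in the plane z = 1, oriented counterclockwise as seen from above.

Let S be the flat disk x^2 + y^2 ≤ 9 in the plane z = 1, with upward unit normal n̂ = ẑ. By Stokes' theorem,

    ∮_C F · dr = ∬_S (∇ × F) · n̂ dS = ∬_D (curl F)_z dA,

where D is the disk x^2 + y^2 ≤ 9.

Compute the curl of F = (-13y^5, 13x^5, 0):
    (∇ × F)_x = ∂F_z/∂y - ∂F_y/∂z = 0,
    (∇ × F)_y = ∂F_x/∂z - ∂F_z/∂x = 0,
    (∇ × F)_z = ∂F_y/∂x - ∂F_x/∂y = 65x^4 + 65y^4.

On z = 1, (curl F)_z = 65x^4 + 65y^4.

Convert to polar (x = r cos θ, y = r sin θ, dA = r dr dθ); the integrand becomes 65r^4(sin(θ)^4 + cos(θ)^4), so

    ∬_D (curl F)_z dA = ∫_0^{2π} ∫_0^{3} (65r^4(sin(θ)^4 + cos(θ)^4)) · r dr dθ.

Inner (r from 0 to 3): 15795sin(θ)^4/2 + 15795cos(θ)^4/2.
Outer (θ from 0 to 2π): 47385π/4.

Therefore ∮_C F · dr = 47385π/4.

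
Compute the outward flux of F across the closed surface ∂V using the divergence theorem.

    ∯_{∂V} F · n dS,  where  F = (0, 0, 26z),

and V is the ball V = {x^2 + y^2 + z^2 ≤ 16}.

By the divergence theorem,

    ∯_{∂V} F · n dS = ∭_V (∇ · F) dV.

Compute the divergence:
    ∇ · F = ∂F_x/∂x + ∂F_y/∂y + ∂F_z/∂z = 0 + 0 + 26 = 26.

In spherical coordinates, x = ρ sin(φ) cos(θ), y = ρ sin(φ) sin(θ), z = ρ cos(φ), dV = ρ^2 sin(φ) dρ dφ dθ, with 0 ≤ ρ ≤ 4, 0 ≤ φ ≤ π, 0 ≤ θ ≤ 2π.

The integrand, after substitution and multiplying by the volume element, becomes (26) · ρ^2 sin(φ), so

    ∭_V (∇·F) dV = ∫_0^{2π} ∫_0^{π} ∫_0^{4} (26) · ρ^2 sin(φ) dρ dφ dθ.

Inner (ρ from 0 to 4): 1664sin(φ)/3.
Middle (φ from 0 to π): 3328/3.
Outer (θ from 0 to 2π): 6656π/3.

Therefore ∯_{∂V} F · n dS = 6656π/3.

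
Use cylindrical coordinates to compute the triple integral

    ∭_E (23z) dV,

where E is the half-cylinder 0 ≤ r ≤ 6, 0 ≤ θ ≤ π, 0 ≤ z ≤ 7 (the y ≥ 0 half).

In cylindrical coordinates, x = r cos(θ), y = r sin(θ), z = z, and dV = r dr dθ dz.

The integrand becomes 23z, so

    ∭_E (23z) dV = ∫_{0}^{π} ∫_{0}^{6} ∫_{0}^{7} (23z) · r dz dr dθ.

Inner (z): 1127r/2.
Middle (r from 0 to 6): 10143.
Outer (θ): 10143π.

Therefore the triple integral equals 10143π.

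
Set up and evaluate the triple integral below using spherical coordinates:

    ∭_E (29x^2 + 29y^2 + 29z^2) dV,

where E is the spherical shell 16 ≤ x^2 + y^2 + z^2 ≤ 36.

In spherical coordinates, x = ρ sin(φ) cos(θ), y = ρ sin(φ) sin(θ), z = ρ cos(φ), and dV = ρ^2 sin(φ) dρ dφ dθ.

The integrand becomes 29ρ^2, so

    ∭_E (29x^2 + 29y^2 + 29z^2) dV = ∫_{0}^{2π} ∫_{0}^{π} ∫_{4}^{6} (29ρ^2) · ρ^2 sin(φ) dρ dφ dθ.

Inner (ρ): 195808sin(φ)/5.
Middle (φ): 391616/5.
Outer (θ): 783232π/5.

Therefore the triple integral equals 783232π/5.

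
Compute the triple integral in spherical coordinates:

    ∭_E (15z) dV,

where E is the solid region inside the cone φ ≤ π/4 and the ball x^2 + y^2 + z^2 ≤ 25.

In spherical coordinates, x = ρ sin(φ) cos(θ), y = ρ sin(φ) sin(θ), z = ρ cos(φ), and dV = ρ^2 sin(φ) dρ dφ dθ.

The integrand becomes 15ρ cos(φ), so

    ∭_E (15z) dV = ∫_{0}^{2π} ∫_{0}^{π/4} ∫_{0}^{5} (15ρ cos(φ)) · ρ^2 sin(φ) dρ dφ dθ.

Inner (ρ): 9375sin(2φ)/8.
Middle (φ): 9375/16.
Outer (θ): 9375π/8.

Therefore the triple integral equals 9375π/8.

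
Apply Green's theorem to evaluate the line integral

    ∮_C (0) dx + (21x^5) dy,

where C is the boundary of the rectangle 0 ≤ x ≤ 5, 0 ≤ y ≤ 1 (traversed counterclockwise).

Green's theorem converts the closed line integral into a double integral over the enclosed region D:

    ∮_C P dx + Q dy = ∬_D (∂Q/∂x - ∂P/∂y) dA.

Here P = 0, Q = 21x^5, so

    ∂Q/∂x = 105x^4,    ∂P/∂y = 0,
    ∂Q/∂x - ∂P/∂y = 105x^4.

D is the region 0 ≤ x ≤ 5, 0 ≤ y ≤ 1. Evaluating the double integral:

    ∬_D (105x^4) dA = ∫_0^{5} ∫_0^{1} (105x^4) dy dx.

Inner (y from 0 to 1): 105x^4.
Outer (x from 0 to 5): 65625.

Therefore ∮_C P dx + Q dy = 65625.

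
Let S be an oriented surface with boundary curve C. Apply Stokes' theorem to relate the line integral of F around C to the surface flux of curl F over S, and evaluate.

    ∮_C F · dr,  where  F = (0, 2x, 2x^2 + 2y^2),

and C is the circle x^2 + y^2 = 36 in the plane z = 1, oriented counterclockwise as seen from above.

Let S be the flat disk x^2 + y^2 ≤ 36 in the plane z = 1, with upward unit normal n̂ = ẑ. By Stokes' theorem,

    ∮_C F · dr = ∬_S (∇ × F) · n̂ dS = ∬_D (curl F)_z dA,

where D is the disk x^2 + y^2 ≤ 36.

Compute the curl of F = (0, 2x, 2x^2 + 2y^2):
    (∇ × F)_x = ∂F_z/∂y - ∂F_y/∂z = 4y,
    (∇ × F)_y = ∂F_x/∂z - ∂F_z/∂x = -4x,
    (∇ × F)_z = ∂F_y/∂x - ∂F_x/∂y = 2.

On z = 1, (curl F)_z = 2.

Convert to polar (x = r cos θ, y = r sin θ, dA = r dr dθ); the integrand becomes 2, so

    ∬_D (curl F)_z dA = ∫_0^{2π} ∫_0^{6} (2) · r dr dθ.

Inner (r from 0 to 6): 36.
Outer (θ from 0 to 2π): 72π.

Therefore ∮_C F · dr = 72π.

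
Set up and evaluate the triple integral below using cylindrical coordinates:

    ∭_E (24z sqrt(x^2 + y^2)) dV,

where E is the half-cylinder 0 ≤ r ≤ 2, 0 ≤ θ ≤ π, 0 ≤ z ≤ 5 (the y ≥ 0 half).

In cylindrical coordinates, x = r cos(θ), y = r sin(θ), z = z, and dV = r dr dθ dz.

The integrand becomes 24r z, so

    ∭_E (24z sqrt(x^2 + y^2)) dV = ∫_{0}^{π} ∫_{0}^{2} ∫_{0}^{5} (24r z) · r dz dr dθ.

Inner (z): 300r^2.
Middle (r from 0 to 2): 800.
Outer (θ): 800π.

Therefore the triple integral equals 800π.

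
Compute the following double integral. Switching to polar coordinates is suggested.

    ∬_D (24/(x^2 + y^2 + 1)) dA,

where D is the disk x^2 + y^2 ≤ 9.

The region D is 0 ≤ r ≤ 3, 0 ≤ θ ≤ 2π in polar coordinates, where x = r cos(θ), y = r sin(θ), and dA = r dr dθ.

Under the substitution, the integrand becomes 24/(r^2 + 1), so

    ∬_D (24/(x^2 + y^2 + 1)) dA = ∫_{0}^{2π} ∫_{0}^{3} (24/(r^2 + 1)) · r dr dθ.

Inner integral (in r): ∫_{0}^{3} (24/(r^2 + 1)) · r dr = log(1000000000000).

Outer integral (in θ): ∫_{0}^{2π} (log(1000000000000)) dθ = 24π log(10).

Therefore ∬_D (24/(x^2 + y^2 + 1)) dA = 24π log(10).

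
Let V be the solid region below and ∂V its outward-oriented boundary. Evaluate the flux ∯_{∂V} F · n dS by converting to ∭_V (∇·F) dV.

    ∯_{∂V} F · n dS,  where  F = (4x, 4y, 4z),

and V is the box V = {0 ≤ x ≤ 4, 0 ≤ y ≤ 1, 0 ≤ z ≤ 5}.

By the divergence theorem,

    ∯_{∂V} F · n dS = ∭_V (∇ · F) dV.

Compute the divergence:
    ∇ · F = ∂F_x/∂x + ∂F_y/∂y + ∂F_z/∂z = 4 + 4 + 4 = 12.

V is a rectangular box, so dV = dx dy dz with 0 ≤ x ≤ 4, 0 ≤ y ≤ 1, 0 ≤ z ≤ 5.

Integrate (12) over V as an iterated integral:

    ∭_V (∇·F) dV = ∫_0^{4} ∫_0^{1} ∫_0^{5} (12) dz dy dx.

Inner (z from 0 to 5): 60.
Middle (y from 0 to 1): 60.
Outer (x from 0 to 4): 240.

Therefore ∯_{∂V} F · n dS = 240.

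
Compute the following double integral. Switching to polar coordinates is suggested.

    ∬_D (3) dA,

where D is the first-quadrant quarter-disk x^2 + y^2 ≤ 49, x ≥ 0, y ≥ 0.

The region D is 0 ≤ r ≤ 7, 0 ≤ θ ≤ π/2 in polar coordinates, where x = r cos(θ), y = r sin(θ), and dA = r dr dθ.

Under the substitution, the integrand becomes 3, so

    ∬_D (3) dA = ∫_{0}^{π/2} ∫_{0}^{7} (3) · r dr dθ.

Inner integral (in r): ∫_{0}^{7} (3) · r dr = 147/2.

Outer integral (in θ): ∫_{0}^{π/2} (147/2) dθ = 147π/4.

Therefore ∬_D (3) dA = 147π/4.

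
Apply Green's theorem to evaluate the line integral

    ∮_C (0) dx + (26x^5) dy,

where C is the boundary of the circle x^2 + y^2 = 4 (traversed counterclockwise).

Green's theorem converts the closed line integral into a double integral over the enclosed region D:

    ∮_C P dx + Q dy = ∬_D (∂Q/∂x - ∂P/∂y) dA.

Here P = 0, Q = 26x^5, so

    ∂Q/∂x = 130x^4,    ∂P/∂y = 0,
    ∂Q/∂x - ∂P/∂y = 130x^4.

D is the region x^2 + y^2 ≤ 4. Evaluating the double integral:

In polar coordinates (x = r cos θ, y = r sin θ, dA = r dr dθ) the integrand becomes 130r^4cos(θ)^4, so

    ∬_D (130x^4) dA = ∫_0^{2π} ∫_0^{2} (130r^4cos(θ)^4) · r dr dθ.

Inner (r from 0 to 2): 4160cos(θ)^4/3.
Outer (θ from 0 to 2π): 1040π.

Therefore ∮_C P dx + Q dy = 1040π.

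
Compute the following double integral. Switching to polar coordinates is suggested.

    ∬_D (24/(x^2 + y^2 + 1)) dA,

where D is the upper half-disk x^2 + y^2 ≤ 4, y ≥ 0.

The region D is 0 ≤ r ≤ 2, 0 ≤ θ ≤ π in polar coordinates, where x = r cos(θ), y = r sin(θ), and dA = r dr dθ.

Under the substitution, the integrand becomes 24/(r^2 + 1), so

    ∬_D (24/(x^2 + y^2 + 1)) dA = ∫_{0}^{π} ∫_{0}^{2} (24/(r^2 + 1)) · r dr dθ.

Inner integral (in r): ∫_{0}^{2} (24/(r^2 + 1)) · r dr = log(244140625).

Outer integral (in θ): ∫_{0}^{π} (log(244140625)) dθ = log(244140625^π).

Therefore ∬_D (24/(x^2 + y^2 + 1)) dA = log(244140625^π).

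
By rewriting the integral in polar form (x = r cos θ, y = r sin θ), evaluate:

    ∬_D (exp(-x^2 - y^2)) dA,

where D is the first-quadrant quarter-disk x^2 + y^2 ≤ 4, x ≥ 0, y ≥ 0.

The region D is 0 ≤ r ≤ 2, 0 ≤ θ ≤ π/2 in polar coordinates, where x = r cos(θ), y = r sin(θ), and dA = r dr dθ.

Under the substitution, the integrand becomes exp(-r^2), so

    ∬_D (exp(-x^2 - y^2)) dA = ∫_{0}^{π/2} ∫_{0}^{2} (exp(-r^2)) · r dr dθ.

Inner integral (in r): ∫_{0}^{2} (exp(-r^2)) · r dr = -(1 - exp(4))exp(-4)/2.

Outer integral (in θ): ∫_{0}^{π/2} (-(1 - exp(4))exp(-4)/2) dθ = -π exp(-4)/4 + π/4.

Therefore ∬_D (exp(-x^2 - y^2)) dA = -π exp(-4)/4 + π/4.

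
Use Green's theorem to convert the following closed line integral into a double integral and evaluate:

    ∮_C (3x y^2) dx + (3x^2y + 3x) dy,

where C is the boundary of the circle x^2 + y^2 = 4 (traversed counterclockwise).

Green's theorem converts the closed line integral into a double integral over the enclosed region D:

    ∮_C P dx + Q dy = ∬_D (∂Q/∂x - ∂P/∂y) dA.

Here P = 3x y^2, Q = 3x^2y + 3x, so

    ∂Q/∂x = 6x y + 3,    ∂P/∂y = 6x y,
    ∂Q/∂x - ∂P/∂y = 3.

D is the region x^2 + y^2 ≤ 4. Evaluating the double integral:

In polar coordinates (x = r cos θ, y = r sin θ, dA = r dr dθ) the integrand becomes 3, so

    ∬_D (3) dA = ∫_0^{2π} ∫_0^{2} (3) · r dr dθ.

Inner (r from 0 to 2): 6.
Outer (θ from 0 to 2π): 12π.

Therefore ∮_C P dx + Q dy = 12π.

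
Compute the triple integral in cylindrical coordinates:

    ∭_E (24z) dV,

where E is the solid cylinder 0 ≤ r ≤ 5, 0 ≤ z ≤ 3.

In cylindrical coordinates, x = r cos(θ), y = r sin(θ), z = z, and dV = r dr dθ dz.

The integrand becomes 24z, so

    ∭_E (24z) dV = ∫_{0}^{2π} ∫_{0}^{5} ∫_{0}^{3} (24z) · r dz dr dθ.

Inner (z): 108r.
Middle (r from 0 to 5): 1350.
Outer (θ): 2700π.

Therefore the triple integral equals 2700π.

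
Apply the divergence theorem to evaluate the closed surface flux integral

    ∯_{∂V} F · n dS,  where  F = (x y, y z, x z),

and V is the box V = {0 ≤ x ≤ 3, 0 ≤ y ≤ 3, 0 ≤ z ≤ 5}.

By the divergence theorem,

    ∯_{∂V} F · n dS = ∭_V (∇ · F) dV.

Compute the divergence:
    ∇ · F = ∂F_x/∂x + ∂F_y/∂y + ∂F_z/∂z = y + z + x = x + y + z.

V is a rectangular box, so dV = dx dy dz with 0 ≤ x ≤ 3, 0 ≤ y ≤ 3, 0 ≤ z ≤ 5.

Integrate (x + y + z) over V as an iterated integral:

    ∭_V (∇·F) dV = ∫_0^{3} ∫_0^{3} ∫_0^{5} (x + y + z) dz dy dx.

Inner (z from 0 to 5): 5x + 5y + 25/2.
Middle (y from 0 to 3): 15x + 60.
Outer (x from 0 to 3): 495/2.

Therefore ∯_{∂V} F · n dS = 495/2.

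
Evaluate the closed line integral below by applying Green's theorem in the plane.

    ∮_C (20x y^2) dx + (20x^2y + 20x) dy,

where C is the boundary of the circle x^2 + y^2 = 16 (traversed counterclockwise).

Green's theorem converts the closed line integral into a double integral over the enclosed region D:

    ∮_C P dx + Q dy = ∬_D (∂Q/∂x - ∂P/∂y) dA.

Here P = 20x y^2, Q = 20x^2y + 20x, so

    ∂Q/∂x = 40x y + 20,    ∂P/∂y = 40x y,
    ∂Q/∂x - ∂P/∂y = 20.

D is the region x^2 + y^2 ≤ 16. Evaluating the double integral:

In polar coordinates (x = r cos θ, y = r sin θ, dA = r dr dθ) the integrand becomes 20, so

    ∬_D (20) dA = ∫_0^{2π} ∫_0^{4} (20) · r dr dθ.

Inner (r from 0 to 4): 160.
Outer (θ from 0 to 2π): 320π.

Therefore ∮_C P dx + Q dy = 320π.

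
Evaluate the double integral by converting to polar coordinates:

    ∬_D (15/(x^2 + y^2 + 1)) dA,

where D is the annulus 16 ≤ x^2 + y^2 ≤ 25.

The region D is 4 ≤ r ≤ 5, 0 ≤ θ ≤ 2π in polar coordinates, where x = r cos(θ), y = r sin(θ), and dA = r dr dθ.

Under the substitution, the integrand becomes 15/(r^2 + 1), so

    ∬_D (15/(x^2 + y^2 + 1)) dA = ∫_{0}^{2π} ∫_{4}^{5} (15/(r^2 + 1)) · r dr dθ.

Inner integral (in r): ∫_{4}^{5} (15/(r^2 + 1)) · r dr = log(8031810176sqrt(442)/6975757441).

Outer integral (in θ): ∫_{0}^{2π} (log(8031810176sqrt(442)/6975757441)) dθ = log((8031810176sqrt(442)/6975757441)^(2π)).

Therefore ∬_D (15/(x^2 + y^2 + 1)) dA = log((8031810176sqrt(442)/6975757441)^(2π)).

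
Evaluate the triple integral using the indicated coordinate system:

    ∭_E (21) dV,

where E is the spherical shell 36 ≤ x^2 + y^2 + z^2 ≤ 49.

In spherical coordinates, x = ρ sin(φ) cos(θ), y = ρ sin(φ) sin(θ), z = ρ cos(φ), and dV = ρ^2 sin(φ) dρ dφ dθ.

The integrand becomes 21, so

    ∭_E (21) dV = ∫_{0}^{2π} ∫_{0}^{π} ∫_{6}^{7} (21) · ρ^2 sin(φ) dρ dφ dθ.

Inner (ρ): 889sin(φ).
Middle (φ): 1778.
Outer (θ): 3556π.

Therefore the triple integral equals 3556π.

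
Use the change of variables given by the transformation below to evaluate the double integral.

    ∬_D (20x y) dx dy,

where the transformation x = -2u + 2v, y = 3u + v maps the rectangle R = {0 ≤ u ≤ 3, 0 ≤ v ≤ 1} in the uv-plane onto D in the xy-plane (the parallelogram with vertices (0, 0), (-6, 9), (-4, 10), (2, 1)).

Compute the Jacobian determinant of (x, y) with respect to (u, v):

    ∂(x,y)/∂(u,v) = | -2  2 | = (-2)(1) - (2)(3) = -8.
                   | 3  1 |

Its absolute value is |J| = 8 (the area scaling factor).

Substituting x = -2u + 2v, y = 3u + v into the integrand,

    20x y → -120u^2 + 80u v + 40v^2,

so the integral becomes

    ∬_R (-120u^2 + 80u v + 40v^2) · |J| du dv = ∫_0^3 ∫_0^1 (-960u^2 + 640u v + 320v^2) dv du.

Inner (v): -960u^2 + 320u + 320/3.
Outer (u): -6880.

Therefore ∬_D (20x y) dx dy = -6880.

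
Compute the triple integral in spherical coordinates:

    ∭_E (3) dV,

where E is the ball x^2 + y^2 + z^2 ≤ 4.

In spherical coordinates, x = ρ sin(φ) cos(θ), y = ρ sin(φ) sin(θ), z = ρ cos(φ), and dV = ρ^2 sin(φ) dρ dφ dθ.

The integrand becomes 3, so

    ∭_E (3) dV = ∫_{0}^{2π} ∫_{0}^{π} ∫_{0}^{2} (3) · ρ^2 sin(φ) dρ dφ dθ.

Inner (ρ): 8sin(φ).
Middle (φ): 16.
Outer (θ): 32π.

Therefore the triple integral equals 32π.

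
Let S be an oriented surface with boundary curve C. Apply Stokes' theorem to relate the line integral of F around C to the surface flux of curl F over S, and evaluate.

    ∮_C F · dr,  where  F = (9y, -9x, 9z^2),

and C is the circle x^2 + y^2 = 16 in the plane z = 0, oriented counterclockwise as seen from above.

Let S be the flat disk x^2 + y^2 ≤ 16 in the plane z = 0, with upward unit normal n̂ = ẑ. By Stokes' theorem,

    ∮_C F · dr = ∬_S (∇ × F) · n̂ dS = ∬_D (curl F)_z dA,

where D is the disk x^2 + y^2 ≤ 16.

Compute the curl of F = (9y, -9x, 9z^2):
    (∇ × F)_x = ∂F_z/∂y - ∂F_y/∂z = 0,
    (∇ × F)_y = ∂F_x/∂z - ∂F_z/∂x = 0,
    (∇ × F)_z = ∂F_y/∂x - ∂F_x/∂y = -18.

On z = 0, (curl F)_z = -18.

Convert to polar (x = r cos θ, y = r sin θ, dA = r dr dθ); the integrand becomes -18, so

    ∬_D (curl F)_z dA = ∫_0^{2π} ∫_0^{4} (-18) · r dr dθ.

Inner (r from 0 to 4): -144.
Outer (θ from 0 to 2π): -288π.

Therefore ∮_C F · dr = -288π.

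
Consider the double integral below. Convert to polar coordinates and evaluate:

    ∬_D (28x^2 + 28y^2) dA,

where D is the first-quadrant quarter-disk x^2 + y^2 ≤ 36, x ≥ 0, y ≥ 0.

The region D is 0 ≤ r ≤ 6, 0 ≤ θ ≤ π/2 in polar coordinates, where x = r cos(θ), y = r sin(θ), and dA = r dr dθ.

Under the substitution, the integrand becomes 28r^2, so

    ∬_D (28x^2 + 28y^2) dA = ∫_{0}^{π/2} ∫_{0}^{6} (28r^2) · r dr dθ.

Inner integral (in r): ∫_{0}^{6} (28r^2) · r dr = 9072.

Outer integral (in θ): ∫_{0}^{π/2} (9072) dθ = 4536π.

Therefore ∬_D (28x^2 + 28y^2) dA = 4536π.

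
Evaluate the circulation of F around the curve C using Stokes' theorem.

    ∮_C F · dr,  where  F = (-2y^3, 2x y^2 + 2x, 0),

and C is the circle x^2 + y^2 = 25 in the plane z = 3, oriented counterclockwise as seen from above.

Let S be the flat disk x^2 + y^2 ≤ 25 in the plane z = 3, with upward unit normal n̂ = ẑ. By Stokes' theorem,

    ∮_C F · dr = ∬_S (∇ × F) · n̂ dS = ∬_D (curl F)_z dA,

where D is the disk x^2 + y^2 ≤ 25.

Compute the curl of F = (-2y^3, 2x y^2 + 2x, 0):
    (∇ × F)_x = ∂F_z/∂y - ∂F_y/∂z = 0,
    (∇ × F)_y = ∂F_x/∂z - ∂F_z/∂x = 0,
    (∇ × F)_z = ∂F_y/∂x - ∂F_x/∂y = 8y^2 + 2.

On z = 3, (curl F)_z = 8y^2 + 2.

Convert to polar (x = r cos θ, y = r sin θ, dA = r dr dθ); the integrand becomes 8r^2sin(θ)^2 + 2, so

    ∬_D (curl F)_z dA = ∫_0^{2π} ∫_0^{5} (8r^2sin(θ)^2 + 2) · r dr dθ.

Inner (r from 0 to 5): 1250sin(θ)^2 + 25.
Outer (θ from 0 to 2π): 1300π.

Therefore ∮_C F · dr = 1300π.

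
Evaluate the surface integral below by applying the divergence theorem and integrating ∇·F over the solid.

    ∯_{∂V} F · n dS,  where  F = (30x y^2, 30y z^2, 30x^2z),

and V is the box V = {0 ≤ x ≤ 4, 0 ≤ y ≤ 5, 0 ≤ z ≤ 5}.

By the divergence theorem,

    ∯_{∂V} F · n dS = ∭_V (∇ · F) dV.

Compute the divergence:
    ∇ · F = ∂F_x/∂x + ∂F_y/∂y + ∂F_z/∂z = 30y^2 + 30z^2 + 30x^2 = 30x^2 + 30y^2 + 30z^2.

V is a rectangular box, so dV = dx dy dz with 0 ≤ x ≤ 4, 0 ≤ y ≤ 5, 0 ≤ z ≤ 5.

Integrate (30x^2 + 30y^2 + 30z^2) over V as an iterated integral:

    ∭_V (∇·F) dV = ∫_0^{4} ∫_0^{5} ∫_0^{5} (30x^2 + 30y^2 + 30z^2) dz dy dx.

Inner (z from 0 to 5): 150x^2 + 150y^2 + 1250.
Middle (y from 0 to 5): 750x^2 + 12500.
Outer (x from 0 to 4): 66000.

Therefore ∯_{∂V} F · n dS = 66000.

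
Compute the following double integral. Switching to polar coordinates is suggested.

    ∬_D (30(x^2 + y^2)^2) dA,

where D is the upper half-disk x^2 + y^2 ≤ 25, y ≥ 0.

The region D is 0 ≤ r ≤ 5, 0 ≤ θ ≤ π in polar coordinates, where x = r cos(θ), y = r sin(θ), and dA = r dr dθ.

Under the substitution, the integrand becomes 30r^4, so

    ∬_D (30(x^2 + y^2)^2) dA = ∫_{0}^{π} ∫_{0}^{5} (30r^4) · r dr dθ.

Inner integral (in r): ∫_{0}^{5} (30r^4) · r dr = 78125.

Outer integral (in θ): ∫_{0}^{π} (78125) dθ = 78125π.

Therefore ∬_D (30(x^2 + y^2)^2) dA = 78125π.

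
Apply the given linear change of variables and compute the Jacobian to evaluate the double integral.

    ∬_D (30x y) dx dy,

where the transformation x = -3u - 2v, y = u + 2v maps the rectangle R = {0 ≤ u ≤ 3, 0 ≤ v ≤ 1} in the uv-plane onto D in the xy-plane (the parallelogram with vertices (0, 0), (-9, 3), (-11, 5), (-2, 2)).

Compute the Jacobian determinant of (x, y) with respect to (u, v):

    ∂(x,y)/∂(u,v) = | -3  -2 | = (-3)(2) - (-2)(1) = -4.
                   | 1  2 |

Its absolute value is |J| = 4 (the area scaling factor).

Substituting x = -3u - 2v, y = u + 2v into the integrand,

    30x y → -90u^2 - 240u v - 120v^2,

so the integral becomes

    ∬_R (-90u^2 - 240u v - 120v^2) · |J| du dv = ∫_0^3 ∫_0^1 (-360u^2 - 960u v - 480v^2) dv du.

Inner (v): -360u^2 - 480u - 160.
Outer (u): -5880.

Therefore ∬_D (30x y) dx dy = -5880.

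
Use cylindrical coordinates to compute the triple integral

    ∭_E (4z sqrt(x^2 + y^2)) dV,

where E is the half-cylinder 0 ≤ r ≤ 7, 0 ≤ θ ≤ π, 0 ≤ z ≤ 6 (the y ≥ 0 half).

In cylindrical coordinates, x = r cos(θ), y = r sin(θ), z = z, and dV = r dr dθ dz.

The integrand becomes 4r z, so

    ∭_E (4z sqrt(x^2 + y^2)) dV = ∫_{0}^{π} ∫_{0}^{7} ∫_{0}^{6} (4r z) · r dz dr dθ.

Inner (z): 72r^2.
Middle (r from 0 to 7): 8232.
Outer (θ): 8232π.

Therefore the triple integral equals 8232π.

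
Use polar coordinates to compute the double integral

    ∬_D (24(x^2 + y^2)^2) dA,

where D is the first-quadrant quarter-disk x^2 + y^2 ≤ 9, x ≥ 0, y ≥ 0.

The region D is 0 ≤ r ≤ 3, 0 ≤ θ ≤ π/2 in polar coordinates, where x = r cos(θ), y = r sin(θ), and dA = r dr dθ.

Under the substitution, the integrand becomes 24r^4, so

    ∬_D (24(x^2 + y^2)^2) dA = ∫_{0}^{π/2} ∫_{0}^{3} (24r^4) · r dr dθ.

Inner integral (in r): ∫_{0}^{3} (24r^4) · r dr = 2916.

Outer integral (in θ): ∫_{0}^{π/2} (2916) dθ = 1458π.

Therefore ∬_D (24(x^2 + y^2)^2) dA = 1458π.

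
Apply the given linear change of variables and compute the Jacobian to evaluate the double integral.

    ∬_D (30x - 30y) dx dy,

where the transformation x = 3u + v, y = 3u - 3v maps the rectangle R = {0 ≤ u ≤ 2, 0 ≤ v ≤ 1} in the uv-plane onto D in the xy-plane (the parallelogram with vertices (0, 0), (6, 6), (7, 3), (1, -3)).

Compute the Jacobian determinant of (x, y) with respect to (u, v):

    ∂(x,y)/∂(u,v) = | 3  1 | = (3)(-3) - (1)(3) = -12.
                   | 3  -3 |

Its absolute value is |J| = 12 (the area scaling factor).

Substituting x = 3u + v, y = 3u - 3v into the integrand,

    30x - 30y → 120v,

so the integral becomes

    ∬_R (120v) · |J| du dv = ∫_0^2 ∫_0^1 (1440v) dv du.

Inner (v): 720.
Outer (u): 1440.

Therefore ∬_D (30x - 30y) dx dy = 1440.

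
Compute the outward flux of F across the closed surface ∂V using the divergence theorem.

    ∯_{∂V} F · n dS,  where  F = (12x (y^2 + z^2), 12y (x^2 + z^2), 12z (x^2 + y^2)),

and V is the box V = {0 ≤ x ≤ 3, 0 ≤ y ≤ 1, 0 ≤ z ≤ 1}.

By the divergence theorem,

    ∯_{∂V} F · n dS = ∭_V (∇ · F) dV.

Compute the divergence:
    ∇ · F = ∂F_x/∂x + ∂F_y/∂y + ∂F_z/∂z = 12y^2 + 12z^2 + 12x^2 + 12z^2 + 12x^2 + 12y^2 = 24x^2 + 24y^2 + 24z^2.

V is a rectangular box, so dV = dx dy dz with 0 ≤ x ≤ 3, 0 ≤ y ≤ 1, 0 ≤ z ≤ 1.

Integrate (24x^2 + 24y^2 + 24z^2) over V as an iterated integral:

    ∭_V (∇·F) dV = ∫_0^{3} ∫_0^{1} ∫_0^{1} (24x^2 + 24y^2 + 24z^2) dz dy dx.

Inner (z from 0 to 1): 24x^2 + 24y^2 + 8.
Middle (y from 0 to 1): 24x^2 + 16.
Outer (x from 0 to 3): 264.

Therefore ∯_{∂V} F · n dS = 264.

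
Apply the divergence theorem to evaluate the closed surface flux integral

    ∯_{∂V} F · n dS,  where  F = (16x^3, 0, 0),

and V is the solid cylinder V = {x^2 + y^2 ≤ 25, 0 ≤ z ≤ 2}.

By the divergence theorem,

    ∯_{∂V} F · n dS = ∭_V (∇ · F) dV.

Compute the divergence:
    ∇ · F = ∂F_x/∂x + ∂F_y/∂y + ∂F_z/∂z = 48x^2 + 0 + 0 = 48x^2.

In cylindrical coordinates, x = r cos(θ), y = r sin(θ), z = z, dV = r dr dθ dz, with 0 ≤ r ≤ 5, 0 ≤ θ ≤ 2π, 0 ≤ z ≤ 2.

The integrand, after substitution and multiplying by the volume element, becomes (48r^2cos(θ)^2) · r, so

    ∭_V (∇·F) dV = ∫_0^{2π} ∫_0^{5} ∫_0^{2} (48r^2cos(θ)^2) · r dz dr dθ.

Inner (z from 0 to 2): 96r^3cos(θ)^2.
Middle (r from 0 to 5): 15000cos(θ)^2.
Outer (θ from 0 to 2π): 15000π.

Therefore ∯_{∂V} F · n dS = 15000π.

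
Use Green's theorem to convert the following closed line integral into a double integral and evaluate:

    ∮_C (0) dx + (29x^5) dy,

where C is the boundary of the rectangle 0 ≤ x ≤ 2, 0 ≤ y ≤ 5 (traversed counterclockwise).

Green's theorem converts the closed line integral into a double integral over the enclosed region D:

    ∮_C P dx + Q dy = ∬_D (∂Q/∂x - ∂P/∂y) dA.

Here P = 0, Q = 29x^5, so

    ∂Q/∂x = 145x^4,    ∂P/∂y = 0,
    ∂Q/∂x - ∂P/∂y = 145x^4.

D is the region 0 ≤ x ≤ 2, 0 ≤ y ≤ 5. Evaluating the double integral:

    ∬_D (145x^4) dA = ∫_0^{2} ∫_0^{5} (145x^4) dy dx.

Inner (y from 0 to 5): 725x^4.
Outer (x from 0 to 2): 4640.

Therefore ∮_C P dx + Q dy = 4640.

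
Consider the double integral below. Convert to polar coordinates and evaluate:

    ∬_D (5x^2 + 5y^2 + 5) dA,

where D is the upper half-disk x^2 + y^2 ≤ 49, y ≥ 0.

The region D is 0 ≤ r ≤ 7, 0 ≤ θ ≤ π in polar coordinates, where x = r cos(θ), y = r sin(θ), and dA = r dr dθ.

Under the substitution, the integrand becomes 5r^2 + 5, so

    ∬_D (5x^2 + 5y^2 + 5) dA = ∫_{0}^{π} ∫_{0}^{7} (5r^2 + 5) · r dr dθ.

Inner integral (in r): ∫_{0}^{7} (5r^2 + 5) · r dr = 12495/4.

Outer integral (in θ): ∫_{0}^{π} (12495/4) dθ = 12495π/4.

Therefore ∬_D (5x^2 + 5y^2 + 5) dA = 12495π/4.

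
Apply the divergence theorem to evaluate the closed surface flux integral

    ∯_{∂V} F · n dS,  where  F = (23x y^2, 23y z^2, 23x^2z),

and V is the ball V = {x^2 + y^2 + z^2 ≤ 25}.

By the divergence theorem,

    ∯_{∂V} F · n dS = ∭_V (∇ · F) dV.

Compute the divergence:
    ∇ · F = ∂F_x/∂x + ∂F_y/∂y + ∂F_z/∂z = 23y^2 + 23z^2 + 23x^2 = 23x^2 + 23y^2 + 23z^2.

In spherical coordinates, x = ρ sin(φ) cos(θ), y = ρ sin(φ) sin(θ), z = ρ cos(φ), dV = ρ^2 sin(φ) dρ dφ dθ, with 0 ≤ ρ ≤ 5, 0 ≤ φ ≤ π, 0 ≤ θ ≤ 2π.

The integrand, after substitution and multiplying by the volume element, becomes (23ρ^2) · ρ^2 sin(φ), so

    ∭_V (∇·F) dV = ∫_0^{2π} ∫_0^{π} ∫_0^{5} (23ρ^2) · ρ^2 sin(φ) dρ dφ dθ.

Inner (ρ from 0 to 5): 14375sin(φ).
Middle (φ from 0 to π): 28750.
Outer (θ from 0 to 2π): 57500π.

Therefore ∯_{∂V} F · n dS = 57500π.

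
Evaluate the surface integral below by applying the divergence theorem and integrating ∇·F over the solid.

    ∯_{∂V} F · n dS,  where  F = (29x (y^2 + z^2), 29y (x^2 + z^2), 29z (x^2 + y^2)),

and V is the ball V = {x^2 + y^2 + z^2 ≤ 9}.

By the divergence theorem,

    ∯_{∂V} F · n dS = ∭_V (∇ · F) dV.

Compute the divergence:
    ∇ · F = ∂F_x/∂x + ∂F_y/∂y + ∂F_z/∂z = 29y^2 + 29z^2 + 29x^2 + 29z^2 + 29x^2 + 29y^2 = 58x^2 + 58y^2 + 58z^2.

In spherical coordinates, x = ρ sin(φ) cos(θ), y = ρ sin(φ) sin(θ), z = ρ cos(φ), dV = ρ^2 sin(φ) dρ dφ dθ, with 0 ≤ ρ ≤ 3, 0 ≤ φ ≤ π, 0 ≤ θ ≤ 2π.

The integrand, after substitution and multiplying by the volume element, becomes (58ρ^2) · ρ^2 sin(φ), so

    ∭_V (∇·F) dV = ∫_0^{2π} ∫_0^{π} ∫_0^{3} (58ρ^2) · ρ^2 sin(φ) dρ dφ dθ.

Inner (ρ from 0 to 3): 14094sin(φ)/5.
Middle (φ from 0 to π): 28188/5.
Outer (θ from 0 to 2π): 56376π/5.

Therefore ∯_{∂V} F · n dS = 56376π/5.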